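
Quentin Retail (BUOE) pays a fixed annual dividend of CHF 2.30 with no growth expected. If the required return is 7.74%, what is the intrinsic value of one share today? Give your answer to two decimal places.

Zero-growth DDM (perpetuity): P₀ = D/r = 2.30 / 0.0774 = 29.7158

CHF 29.72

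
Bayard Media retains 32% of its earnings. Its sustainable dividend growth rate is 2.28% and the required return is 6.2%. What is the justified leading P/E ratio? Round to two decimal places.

Payout ratio b = 1 − 0.32 = 0.68.
Justified leading P/E = b/(r−g) = 0.68/(0.062−0.0228) = 17.3469

17.35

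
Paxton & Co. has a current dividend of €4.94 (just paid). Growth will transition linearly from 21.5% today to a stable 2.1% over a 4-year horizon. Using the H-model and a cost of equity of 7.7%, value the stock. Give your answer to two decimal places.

€124.29

H-model: P₀ = D₀[(1+g_L) + H(g_S−g_L)]/(r−g_L), with H = 4/2 = 2.
P₀ = 4.94 × [(1+0.021) + 2×(0.215−0.021)] / (0.077−0.021)
   = 4.94 × 1.4090 / 0.056 = 124.2939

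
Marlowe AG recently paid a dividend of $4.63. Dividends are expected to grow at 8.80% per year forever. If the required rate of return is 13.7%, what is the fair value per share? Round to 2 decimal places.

Gordon growth model: P₀ = D₁/(r − g). D₁ = 4.63 × (1 + 0.088) = 5.0374.
P₀ = 5.0374 / (0.137 − 0.088) = 5.0374 / 0.049 = 102.8049

$102.80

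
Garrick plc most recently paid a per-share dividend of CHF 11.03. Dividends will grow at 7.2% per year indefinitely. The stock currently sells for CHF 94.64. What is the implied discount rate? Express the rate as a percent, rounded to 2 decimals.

Rearranging the constant-growth DDM: r = D₁/P₀ + g.
D₁ = 11.03 × (1 + 0.072) = 11.8242.
r = 11.8242 / 94.64 + 0.072 = 0.12494 + 0.072 = 0.19694

19.69%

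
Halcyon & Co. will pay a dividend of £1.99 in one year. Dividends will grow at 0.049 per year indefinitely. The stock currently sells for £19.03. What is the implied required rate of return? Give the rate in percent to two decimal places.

15.36%

Rearranging the constant-growth DDM: r = D₁/P₀ + g.
r = 1.9900 / 19.03 + 0.049 = 0.10457 + 0.049 = 0.15357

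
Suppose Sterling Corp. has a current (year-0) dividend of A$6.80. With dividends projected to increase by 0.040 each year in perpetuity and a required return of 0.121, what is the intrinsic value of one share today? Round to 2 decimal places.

A$87.31

Gordon growth model: P₀ = D₁/(r − g). D₁ = 6.80 × (1 + 0.04) = 7.0720.
P₀ = 7.0720 / (0.121 − 0.04) = 7.0720 / 0.081 = 87.3086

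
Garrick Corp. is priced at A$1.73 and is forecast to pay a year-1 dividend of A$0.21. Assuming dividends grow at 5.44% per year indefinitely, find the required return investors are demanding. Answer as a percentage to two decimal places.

Rearranging the constant-growth DDM: r = D₁/P₀ + g.
r = 0.2100 / 1.73 + 0.0544 = 0.12139 + 0.0544 = 0.17579

17.58%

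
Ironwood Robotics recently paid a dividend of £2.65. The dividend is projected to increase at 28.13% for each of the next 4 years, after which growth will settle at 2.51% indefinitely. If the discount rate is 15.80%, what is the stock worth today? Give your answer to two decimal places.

Two-stage DDM. Project D₁…D_4 at 0.2813, terminal growth 0.0251, discount at r = 0.158.
D_1 = 3.3954
D_2 = 4.3506
D_3 = 5.5744
D_4 = 7.1425
Terminal value at t=4: TV = D_5/(r−g) = 7.3218/(0.158−0.0251) = 55.0922
P₀ = 3.3954/(1+0.158)^1 + 4.3506/(1+0.158)^2 + 5.5744/(1+0.158)^3 + 7.1425/(1+0.158)^4 + 55.0922/(1+0.158)^4 = 44.3761

£44.38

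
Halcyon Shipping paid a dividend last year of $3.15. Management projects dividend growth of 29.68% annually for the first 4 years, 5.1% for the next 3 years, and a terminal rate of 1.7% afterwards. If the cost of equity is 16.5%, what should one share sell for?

$52.84

Three-stage DDM. Project D₁…D_7; terminal Gordon value at t=7 with g = 0.017; discount at r = 0.165.
D_1 = 4.0849
D_2 = 5.2973
D_3 = 6.8696
D_4 = 8.9085
D_5 = 9.3628
D_6 = 9.8403
D_7 = 10.3421
TV_7 = 10.5180/(0.165−0.017) = 71.0673
P₀ = Σ Dₜ/(1+r)ᵗ + TV_7/(1+r)^7 = 52.8398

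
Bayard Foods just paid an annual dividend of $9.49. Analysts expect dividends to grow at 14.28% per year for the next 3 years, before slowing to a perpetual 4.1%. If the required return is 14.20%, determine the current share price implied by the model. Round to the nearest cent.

$126.53

Two-stage DDM. Project D₁…D_3 at 0.1428, terminal growth 0.041, discount at r = 0.142.
D_1 = 10.8452
D_2 = 12.3939
D_3 = 14.1637
Terminal value at t=3: TV = D_4/(r−g) = 14.7444/(0.142−0.041) = 145.9843
P₀ = 10.8452/(1+0.142)^1 + 12.3939/(1+0.142)^2 + 14.1637/(1+0.142)^3 + 145.9843/(1+0.142)^3 = 126.5284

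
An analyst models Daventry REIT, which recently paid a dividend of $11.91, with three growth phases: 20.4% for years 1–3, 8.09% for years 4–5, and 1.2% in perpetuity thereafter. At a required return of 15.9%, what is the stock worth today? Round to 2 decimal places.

$142.59

Three-stage DDM. Project D₁…D_5; terminal Gordon value at t=5 with g = 0.012; discount at r = 0.159.
D_1 = 14.3396
D_2 = 17.2649
D_3 = 20.7870
D_4 = 22.4686
D_5 = 24.2864
TV_5 = 24.5778/(0.159−0.012) = 167.1958
P₀ = Σ Dₜ/(1+r)ᵗ + TV_5/(1+r)^5 = 142.5903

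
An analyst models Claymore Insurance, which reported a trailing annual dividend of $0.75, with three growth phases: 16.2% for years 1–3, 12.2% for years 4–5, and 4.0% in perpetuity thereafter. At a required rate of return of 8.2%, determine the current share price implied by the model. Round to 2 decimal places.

Three-stage DDM. Project D₁…D_5; terminal Gordon value at t=5 with g = 0.04; discount at r = 0.082.
D_1 = 0.8715
D_2 = 1.0127
D_3 = 1.1767
D_4 = 1.3203
D_5 = 1.4814
TV_5 = 1.5406/(0.082−0.04) = 36.6817
P₀ = Σ Dₜ/(1+r)ᵗ + TV_5/(1+r)^5 = 29.2967

$29.30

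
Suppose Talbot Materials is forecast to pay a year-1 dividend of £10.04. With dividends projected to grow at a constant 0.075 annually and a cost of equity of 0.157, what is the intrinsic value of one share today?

Gordon growth model: P₀ = D₁/(r − g), with D₁ = 10.04 given directly.
P₀ = 10.0400 / (0.157 − 0.075) = 10.0400 / 0.082 = 122.4390

£122.44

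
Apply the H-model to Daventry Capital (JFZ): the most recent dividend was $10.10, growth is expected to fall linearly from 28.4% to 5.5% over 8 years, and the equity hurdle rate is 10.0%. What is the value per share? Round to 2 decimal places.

H-model: P₀ = D₀[(1+g_L) + H(g_S−g_L)]/(r−g_L), with H = 8/2 = 4.
P₀ = 10.10 × [(1+0.055) + 4×(0.284−0.055)] / (0.1−0.055)
   = 10.10 × 1.9710 / 0.045 = 442.3800

$442.38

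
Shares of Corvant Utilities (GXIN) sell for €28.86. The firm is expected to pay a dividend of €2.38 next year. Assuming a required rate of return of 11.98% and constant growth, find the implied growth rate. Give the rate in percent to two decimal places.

From P₀ = D₁/(r − g), the implied growth is g = r − D₁/P₀.
g = 0.1198 − 2.38/28.86 = 0.1198 − 0.08247 = 0.03733

3.73%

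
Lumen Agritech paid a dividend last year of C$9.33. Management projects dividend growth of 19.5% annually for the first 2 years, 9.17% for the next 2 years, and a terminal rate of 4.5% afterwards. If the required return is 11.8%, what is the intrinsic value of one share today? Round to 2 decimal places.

Three-stage DDM. Project D₁…D_4; terminal Gordon value at t=4 with g = 0.045; discount at r = 0.118.
D_1 = 11.1494
D_2 = 13.3235
D_3 = 14.5452
D_4 = 15.8790
TV_4 = 16.5936/(0.118−0.045) = 227.3095
P₀ = Σ Dₜ/(1+r)ᵗ + TV_4/(1+r)^4 = 186.7002

C$186.70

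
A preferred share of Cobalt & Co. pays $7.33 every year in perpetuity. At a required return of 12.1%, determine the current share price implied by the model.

$60.58

Zero-growth DDM (perpetuity): P₀ = D/r = 7.33 / 0.121 = 60.5785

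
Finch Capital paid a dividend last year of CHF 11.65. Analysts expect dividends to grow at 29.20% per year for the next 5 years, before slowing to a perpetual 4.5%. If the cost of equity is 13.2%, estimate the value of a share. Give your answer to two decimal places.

CHF 359.15

Two-stage DDM. Project D₁…D_5 at 0.292, terminal growth 0.045, discount at r = 0.132.
D_1 = 15.0518
D_2 = 19.4469
D_3 = 25.1254
D_4 = 32.4621
D_5 = 41.9410
Terminal value at t=5: TV = D_6/(r−g) = 43.8283/(0.132−0.045) = 503.7737
P₀ = 15.0518/(1+0.132)^1 + 19.4469/(1+0.132)^2 + 25.1254/(1+0.132)^3 + 32.4621/(1+0.132)^4 + 41.9410/(1+0.132)^5 + 503.7737/(1+0.132)^5 = 359.1478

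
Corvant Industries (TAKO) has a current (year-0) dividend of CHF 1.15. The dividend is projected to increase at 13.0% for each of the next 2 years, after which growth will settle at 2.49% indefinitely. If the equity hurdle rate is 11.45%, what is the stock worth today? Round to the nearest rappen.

Two-stage DDM. Project D₁…D_2 at 0.13, terminal growth 0.0249, discount at r = 0.1145.
D_1 = 1.2995
D_2 = 1.4684
Terminal value at t=2: TV = D_3/(r−g) = 1.5050/(0.1145−0.0249) = 16.7969
P₀ = 1.2995/(1+0.1145)^1 + 1.4684/(1+0.1145)^2 + 16.7969/(1+0.1145)^2 = 15.8710

CHF 15.87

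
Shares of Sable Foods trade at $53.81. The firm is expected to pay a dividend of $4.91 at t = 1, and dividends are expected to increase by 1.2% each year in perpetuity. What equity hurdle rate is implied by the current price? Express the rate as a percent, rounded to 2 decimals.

10.32%

Rearranging the constant-growth DDM: r = D₁/P₀ + g.
r = 4.9100 / 53.81 + 0.012 = 0.09125 + 0.012 = 0.10325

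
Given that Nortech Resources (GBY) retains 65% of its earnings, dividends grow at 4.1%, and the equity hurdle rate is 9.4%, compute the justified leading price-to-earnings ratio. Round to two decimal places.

Payout ratio b = 1 − 0.65 = 0.35.
Justified leading P/E = b/(r−g) = 0.35/(0.094−0.041) = 6.6038

6.60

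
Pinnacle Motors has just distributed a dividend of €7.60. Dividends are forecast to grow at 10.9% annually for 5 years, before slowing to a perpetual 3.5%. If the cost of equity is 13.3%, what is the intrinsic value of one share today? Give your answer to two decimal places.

€107.77

Two-stage DDM. Project D₁…D_5 at 0.109, terminal growth 0.035, discount at r = 0.133.
D_1 = 8.4284
D_2 = 9.3471
D_3 = 10.3659
D_4 = 11.4958
D_5 = 12.7489
Terminal value at t=5: TV = D_6/(r−g) = 13.1951/(0.133−0.035) = 134.6436
P₀ = 8.4284/(1+0.133)^1 + 9.3471/(1+0.133)^2 + 10.3659/(1+0.133)^3 + 11.4958/(1+0.133)^4 + 12.7489/(1+0.133)^5 + 134.6436/(1+0.133)^5 = 107.7690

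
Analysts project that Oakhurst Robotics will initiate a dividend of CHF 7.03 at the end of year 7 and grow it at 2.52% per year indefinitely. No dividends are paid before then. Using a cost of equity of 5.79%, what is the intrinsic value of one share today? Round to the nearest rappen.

CHF 153.37

Deferred-dividend DDM. At t=6 the remaining stream is a growing perpetuity with first payment D_7 = 7.03.
V_6 = D_7/(r−g) = 7.03/(0.0579−0.0252) = 214.9847
P₀ = V_6/(1+r)^6 = 214.9847/(1+0.0579)^6 = 153.3698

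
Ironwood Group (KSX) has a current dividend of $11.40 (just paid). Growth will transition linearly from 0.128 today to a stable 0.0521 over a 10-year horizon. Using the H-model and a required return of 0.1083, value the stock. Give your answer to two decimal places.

H-model: P₀ = D₀[(1+g_L) + H(g_S−g_L)]/(r−g_L), with H = 10/2 = 5.
P₀ = 11.40 × [(1+0.0521) + 5×(0.128−0.0521)] / (0.1083−0.0521)
   = 11.40 × 1.4316 / 0.0562 = 290.3957

$290.40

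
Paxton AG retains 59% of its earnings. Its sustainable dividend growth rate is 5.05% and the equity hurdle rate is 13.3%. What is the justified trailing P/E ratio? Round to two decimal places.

5.22

Payout ratio b = 1 − 0.59 = 0.41.
Justified trailing P/E = b(1+g)/(r−g) = 0.41×(1+0.0505)/(0.133−0.0505) = 5.2207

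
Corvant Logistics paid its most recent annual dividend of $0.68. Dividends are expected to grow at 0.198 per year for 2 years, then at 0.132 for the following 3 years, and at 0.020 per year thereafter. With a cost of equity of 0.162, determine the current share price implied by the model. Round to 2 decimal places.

Three-stage DDM. Project D₁…D_5; terminal Gordon value at t=5 with g = 0.02; discount at r = 0.162.
D_1 = 0.8146
D_2 = 0.9759
D_3 = 1.1048
D_4 = 1.2506
D_5 = 1.4157
TV_5 = 1.4440/(0.162−0.02) = 10.1689
P₀ = Σ Dₜ/(1+r)ᵗ + TV_5/(1+r)^5 = 8.2822

$8.28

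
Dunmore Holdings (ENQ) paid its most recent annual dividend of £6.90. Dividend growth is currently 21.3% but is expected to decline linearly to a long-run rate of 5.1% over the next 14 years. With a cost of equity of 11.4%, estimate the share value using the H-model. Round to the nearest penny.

H-model: P₀ = D₀[(1+g_L) + H(g_S−g_L)]/(r−g_L), with H = 14/2 = 7.
P₀ = 6.90 × [(1+0.051) + 7×(0.213−0.051)] / (0.114−0.051)
   = 6.90 × 2.1850 / 0.063 = 239.3095

£239.31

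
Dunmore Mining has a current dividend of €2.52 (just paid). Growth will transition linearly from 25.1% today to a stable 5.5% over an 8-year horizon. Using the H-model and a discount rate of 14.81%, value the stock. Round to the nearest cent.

€49.78

H-model: P₀ = D₀[(1+g_L) + H(g_S−g_L)]/(r−g_L), with H = 8/2 = 4.
P₀ = 2.52 × [(1+0.055) + 4×(0.251−0.055)] / (0.1481−0.055)
   = 2.52 × 1.8390 / 0.0931 = 49.7774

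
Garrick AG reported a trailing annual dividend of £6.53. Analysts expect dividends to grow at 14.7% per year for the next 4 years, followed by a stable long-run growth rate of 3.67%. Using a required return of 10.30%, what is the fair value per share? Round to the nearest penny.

£148.23

Two-stage DDM. Project D₁…D_4 at 0.147, terminal growth 0.0367, discount at r = 0.103.
D_1 = 7.4899
D_2 = 8.5909
D_3 = 9.8538
D_4 = 11.3023
Terminal value at t=4: TV = D_5/(r−g) = 11.7171/(0.103−0.0367) = 176.7284
P₀ = 7.4899/(1+0.103)^1 + 8.5909/(1+0.103)^2 + 9.8538/(1+0.103)^3 + 11.3023/(1+0.103)^4 + 176.7284/(1+0.103)^4 = 148.2309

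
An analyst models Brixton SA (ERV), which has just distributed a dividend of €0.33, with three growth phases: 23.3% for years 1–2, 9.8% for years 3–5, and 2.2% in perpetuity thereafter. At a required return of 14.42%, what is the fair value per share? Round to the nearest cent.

€4.63

Three-stage DDM. Project D₁…D_5; terminal Gordon value at t=5 with g = 0.022; discount at r = 0.1442.
D_1 = 0.4069
D_2 = 0.5017
D_3 = 0.5509
D_4 = 0.6048
D_5 = 0.6641
TV_5 = 0.6787/(0.1442−0.022) = 5.5543
P₀ = Σ Dₜ/(1+r)ᵗ + TV_5/(1+r)^5 = 4.6302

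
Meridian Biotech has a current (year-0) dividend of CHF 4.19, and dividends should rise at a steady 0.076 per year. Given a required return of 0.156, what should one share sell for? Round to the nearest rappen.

CHF 56.36

Gordon growth model: P₀ = D₁/(r − g). D₁ = 4.19 × (1 + 0.076) = 4.5084.
P₀ = 4.5084 / (0.156 − 0.076) = 4.5084 / 0.08 = 56.3555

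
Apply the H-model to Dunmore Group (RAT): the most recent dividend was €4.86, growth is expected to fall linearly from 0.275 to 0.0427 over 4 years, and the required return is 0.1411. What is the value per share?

€74.45

H-model: P₀ = D₀[(1+g_L) + H(g_S−g_L)]/(r−g_L), with H = 4/2 = 2.
P₀ = 4.86 × [(1+0.0427) + 2×(0.275−0.0427)] / (0.1411−0.0427)
   = 4.86 × 1.5073 / 0.0984 = 74.4459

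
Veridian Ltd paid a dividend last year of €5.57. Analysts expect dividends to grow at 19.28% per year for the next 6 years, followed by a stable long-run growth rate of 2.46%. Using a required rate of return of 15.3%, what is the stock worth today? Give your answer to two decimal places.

Two-stage DDM. Project D₁…D_6 at 0.1928, terminal growth 0.0246, discount at r = 0.153.
D_1 = 6.6439
D_2 = 7.9248
D_3 = 9.4527
D_4 = 11.2752
D_5 = 13.4491
D_6 = 16.0421
Terminal value at t=6: TV = D_7/(r−g) = 16.4367/(0.153−0.0246) = 128.0119
P₀ = 6.6439/(1+0.153)^1 + 7.9248/(1+0.153)^2 + 9.4527/(1+0.153)^3 + 11.2752/(1+0.153)^4 + 13.4491/(1+0.153)^5 + 16.0421/(1+0.153)^6 + 128.0119/(1+0.153)^6 = 92.1828

€92.18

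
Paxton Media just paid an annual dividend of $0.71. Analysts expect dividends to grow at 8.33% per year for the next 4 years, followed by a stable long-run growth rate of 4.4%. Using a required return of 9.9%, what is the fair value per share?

$15.46

Two-stage DDM. Project D₁…D_4 at 0.0833, terminal growth 0.044, discount at r = 0.099.
D_1 = 0.7691
D_2 = 0.8332
D_3 = 0.9026
D_4 = 0.9778
Terminal value at t=4: TV = D_5/(r−g) = 1.0208/(0.099−0.044) = 18.5606
P₀ = 0.7691/(1+0.099)^1 + 0.8332/(1+0.099)^2 + 0.9026/(1+0.099)^3 + 0.9778/(1+0.099)^4 + 18.5606/(1+0.099)^4 = 15.4633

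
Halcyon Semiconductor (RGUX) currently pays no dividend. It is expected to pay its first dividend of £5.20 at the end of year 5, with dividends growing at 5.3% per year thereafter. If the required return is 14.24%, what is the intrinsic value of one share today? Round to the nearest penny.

Deferred-dividend DDM. At t=4 the remaining stream is a growing perpetuity with first payment D_5 = 5.20.
V_4 = D_5/(r−g) = 5.20/(0.1424−0.053) = 58.1655
P₀ = V_4/(1+r)^4 = 58.1655/(1+0.1424)^4 = 34.1502

£34.15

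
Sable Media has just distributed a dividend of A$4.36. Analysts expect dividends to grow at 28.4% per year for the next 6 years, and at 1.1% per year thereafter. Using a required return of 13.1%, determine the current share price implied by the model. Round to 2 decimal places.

A$120.39

Two-stage DDM. Project D₁…D_6 at 0.284, terminal growth 0.011, discount at r = 0.131.
D_1 = 5.5982
D_2 = 7.1881
D_3 = 9.2296
D_4 = 11.8508
D_5 = 15.2164
D_6 = 19.5378
Terminal value at t=6: TV = D_7/(r−g) = 19.7528/(0.131−0.011) = 164.6063
P₀ = 5.5982/(1+0.131)^1 + 7.1881/(1+0.131)^2 + 9.2296/(1+0.131)^3 + 11.8508/(1+0.131)^4 + 15.2164/(1+0.131)^5 + 19.5378/(1+0.131)^6 + 164.6063/(1+0.131)^6 = 120.3935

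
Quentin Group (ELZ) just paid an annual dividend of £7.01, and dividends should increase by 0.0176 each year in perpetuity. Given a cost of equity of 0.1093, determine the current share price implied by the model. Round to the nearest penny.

Gordon growth model: P₀ = D₁/(r − g). D₁ = 7.01 × (1 + 0.0176) = 7.1334.
P₀ = 7.1334 / (0.1093 − 0.0176) = 7.1334 / 0.0917 = 77.7904

£77.79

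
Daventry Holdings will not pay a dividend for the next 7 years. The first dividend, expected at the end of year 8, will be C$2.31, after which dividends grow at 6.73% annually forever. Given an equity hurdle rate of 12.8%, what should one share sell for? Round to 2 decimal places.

C$16.38

Deferred-dividend DDM. At t=7 the remaining stream is a growing perpetuity with first payment D_8 = 2.31.
V_7 = D_8/(r−g) = 2.31/(0.128−0.0673) = 38.0560
P₀ = V_7/(1+r)^7 = 38.0560/(1+0.128)^7 = 16.3780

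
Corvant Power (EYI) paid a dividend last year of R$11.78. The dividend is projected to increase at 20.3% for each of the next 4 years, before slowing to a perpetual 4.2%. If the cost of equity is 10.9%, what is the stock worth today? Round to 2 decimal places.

R$311.66

Two-stage DDM. Project D₁…D_4 at 0.203, terminal growth 0.042, discount at r = 0.109.
D_1 = 14.1713
D_2 = 17.0481
D_3 = 20.5089
D_4 = 24.6722
Terminal value at t=4: TV = D_5/(r−g) = 25.7084/(0.109−0.042) = 383.7079
P₀ = 14.1713/(1+0.109)^1 + 17.0481/(1+0.109)^2 + 20.5089/(1+0.109)^3 + 24.6722/(1+0.109)^4 + 383.7079/(1+0.109)^4 = 311.6608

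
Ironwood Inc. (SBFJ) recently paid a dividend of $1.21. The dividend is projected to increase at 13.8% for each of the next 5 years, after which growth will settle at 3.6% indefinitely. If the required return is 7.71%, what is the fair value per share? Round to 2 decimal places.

Two-stage DDM. Project D₁…D_5 at 0.138, terminal growth 0.036, discount at r = 0.0771.
D_1 = 1.3770
D_2 = 1.5670
D_3 = 1.7832
D_4 = 2.0293
D_5 = 2.3094
Terminal value at t=5: TV = D_6/(r−g) = 2.3925/(0.0771−0.036) = 58.2123
P₀ = 1.3770/(1+0.0771)^1 + 1.5670/(1+0.0771)^2 + 1.7832/(1+0.0771)^3 + 2.0293/(1+0.0771)^4 + 2.3094/(1+0.0771)^5 + 58.2123/(1+0.0771)^5 = 47.3115

$47.31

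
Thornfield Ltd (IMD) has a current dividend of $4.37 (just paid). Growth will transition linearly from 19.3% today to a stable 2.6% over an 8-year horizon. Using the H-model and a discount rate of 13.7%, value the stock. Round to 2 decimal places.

H-model: P₀ = D₀[(1+g_L) + H(g_S−g_L)]/(r−g_L), with H = 8/2 = 4.
P₀ = 4.37 × [(1+0.026) + 4×(0.193−0.026)] / (0.137−0.026)
   = 4.37 × 1.6940 / 0.111 = 66.6917

$66.69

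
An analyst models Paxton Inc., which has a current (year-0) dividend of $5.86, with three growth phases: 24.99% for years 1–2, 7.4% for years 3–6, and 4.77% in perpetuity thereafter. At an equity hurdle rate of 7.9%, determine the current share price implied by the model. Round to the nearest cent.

$304.10

Three-stage DDM. Project D₁…D_6; terminal Gordon value at t=6 with g = 0.0477; discount at r = 0.079.
D_1 = 7.3244
D_2 = 9.1548
D_3 = 9.8322
D_4 = 10.5598
D_5 = 11.3413
D_6 = 12.1805
TV_6 = 12.7615/(0.079−0.0477) = 407.7161
P₀ = Σ Dₜ/(1+r)ᵗ + TV_6/(1+r)^6 = 304.1043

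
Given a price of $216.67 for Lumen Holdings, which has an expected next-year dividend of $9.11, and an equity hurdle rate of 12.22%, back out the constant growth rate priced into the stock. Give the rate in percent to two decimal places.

8.02%

From P₀ = D₁/(r − g), the implied growth is g = r − D₁/P₀.
g = 0.1222 − 9.11/216.67 = 0.1222 − 0.04205 = 0.08015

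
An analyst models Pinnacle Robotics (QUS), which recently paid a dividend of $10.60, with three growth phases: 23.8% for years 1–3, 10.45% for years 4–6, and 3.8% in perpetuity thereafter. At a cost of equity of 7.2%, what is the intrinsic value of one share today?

Three-stage DDM. Project D₁…D_6; terminal Gordon value at t=6 with g = 0.038; discount at r = 0.072.
D_1 = 13.1228
D_2 = 16.2460
D_3 = 20.1126
D_4 = 22.2143
D_5 = 24.5357
D_6 = 27.0997
TV_6 = 28.1295/(0.072−0.038) = 827.3388
P₀ = Σ Dₜ/(1+r)ᵗ + TV_6/(1+r)^6 = 639.8616

$639.86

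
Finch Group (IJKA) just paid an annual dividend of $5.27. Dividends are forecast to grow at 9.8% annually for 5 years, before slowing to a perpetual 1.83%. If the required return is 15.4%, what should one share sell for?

Two-stage DDM. Project D₁…D_5 at 0.098, terminal growth 0.0183, discount at r = 0.154.
D_1 = 5.7865
D_2 = 6.3535
D_3 = 6.9762
D_4 = 7.6598
D_5 = 8.4105
Terminal value at t=5: TV = D_6/(r−g) = 8.5644/(0.154−0.0183) = 63.1129
P₀ = 5.7865/(1+0.154)^1 + 6.3535/(1+0.154)^2 + 6.9762/(1+0.154)^3 + 7.6598/(1+0.154)^4 + 8.4105/(1+0.154)^5 + 63.1129/(1+0.154)^5 = 53.5915

$53.59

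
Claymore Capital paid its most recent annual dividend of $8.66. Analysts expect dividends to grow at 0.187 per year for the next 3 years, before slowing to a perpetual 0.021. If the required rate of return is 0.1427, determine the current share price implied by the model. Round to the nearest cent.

Two-stage DDM. Project D₁…D_3 at 0.187, terminal growth 0.021, discount at r = 0.1427.
D_1 = 10.2794
D_2 = 12.2017
D_3 = 14.4834
Terminal value at t=3: TV = D_4/(r−g) = 14.7875/(0.1427−0.021) = 121.5081
P₀ = 10.2794/(1+0.1427)^1 + 12.2017/(1+0.1427)^2 + 14.4834/(1+0.1427)^3 + 121.5081/(1+0.1427)^3 = 109.4815

$109.48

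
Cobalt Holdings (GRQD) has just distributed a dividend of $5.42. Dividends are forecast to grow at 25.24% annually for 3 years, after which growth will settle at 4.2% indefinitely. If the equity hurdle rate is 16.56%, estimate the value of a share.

Two-stage DDM. Project D₁…D_3 at 0.2524, terminal growth 0.042, discount at r = 0.1656.
D_1 = 6.7880
D_2 = 8.5013
D_3 = 10.6470
Terminal value at t=3: TV = D_4/(r−g) = 11.0942/(0.1656−0.042) = 89.7589
P₀ = 6.7880/(1+0.1656)^1 + 8.5013/(1+0.1656)^2 + 10.6470/(1+0.1656)^3 + 89.7589/(1+0.1656)^3 = 75.4841

$75.48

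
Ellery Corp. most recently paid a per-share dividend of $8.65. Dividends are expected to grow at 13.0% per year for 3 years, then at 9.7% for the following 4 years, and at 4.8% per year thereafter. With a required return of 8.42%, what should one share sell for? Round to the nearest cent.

Three-stage DDM. Project D₁…D_7; terminal Gordon value at t=7 with g = 0.048; discount at r = 0.0842.
D_1 = 9.7745
D_2 = 11.0452
D_3 = 12.4811
D_4 = 13.6917
D_5 = 15.0198
D_6 = 16.4767
D_7 = 18.0750
TV_7 = 18.9426/(0.0842−0.048) = 523.2758
P₀ = Σ Dₜ/(1+r)ᵗ + TV_7/(1+r)^7 = 365.6899

$365.69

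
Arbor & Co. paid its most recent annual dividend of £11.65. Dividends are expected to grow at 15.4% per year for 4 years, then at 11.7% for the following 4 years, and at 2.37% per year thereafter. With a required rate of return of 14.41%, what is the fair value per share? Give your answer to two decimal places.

Three-stage DDM. Project D₁…D_8; terminal Gordon value at t=8 with g = 0.0237; discount at r = 0.1441.
D_1 = 13.4441
D_2 = 15.5145
D_3 = 17.9037
D_4 = 20.6609
D_5 = 23.0782
D_6 = 25.7784
D_7 = 28.7944
D_8 = 32.1634
TV_8 = 32.9257/(0.1441−0.0237) = 273.4690
P₀ = Σ Dₜ/(1+r)ᵗ + TV_8/(1+r)^8 = 186.2143

£186.21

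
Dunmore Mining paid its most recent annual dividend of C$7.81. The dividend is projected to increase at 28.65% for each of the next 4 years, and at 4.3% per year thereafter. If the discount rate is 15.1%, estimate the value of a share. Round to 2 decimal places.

C$159.30

Two-stage DDM. Project D₁…D_4 at 0.2865, terminal growth 0.043, discount at r = 0.151.
D_1 = 10.0476
D_2 = 12.9262
D_3 = 16.6295
D_4 = 21.3939
Terminal value at t=4: TV = D_5/(r−g) = 22.3138/(0.151−0.043) = 206.6097
P₀ = 10.0476/(1+0.151)^1 + 12.9262/(1+0.151)^2 + 16.6295/(1+0.151)^3 + 21.3939/(1+0.151)^4 + 206.6097/(1+0.151)^4 = 159.3016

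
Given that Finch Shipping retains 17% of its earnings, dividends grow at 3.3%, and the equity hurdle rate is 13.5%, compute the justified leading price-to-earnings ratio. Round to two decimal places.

Payout ratio b = 1 − 0.17 = 0.83.
Justified leading P/E = b/(r−g) = 0.83/(0.135−0.033) = 8.1373

8.14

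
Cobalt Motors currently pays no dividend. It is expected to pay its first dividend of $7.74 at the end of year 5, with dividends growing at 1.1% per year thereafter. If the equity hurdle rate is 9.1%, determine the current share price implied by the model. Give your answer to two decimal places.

$68.29

Deferred-dividend DDM. At t=4 the remaining stream is a growing perpetuity with first payment D_5 = 7.74.
V_4 = D_5/(r−g) = 7.74/(0.091−0.011) = 96.7500
P₀ = V_4/(1+r)^4 = 96.7500/(1+0.091)^4 = 68.2892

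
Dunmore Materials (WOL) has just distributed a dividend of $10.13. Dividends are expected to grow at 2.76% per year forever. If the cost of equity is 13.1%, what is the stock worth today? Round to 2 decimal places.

$100.67

Gordon growth model: P₀ = D₁/(r − g). D₁ = 10.13 × (1 + 0.0276) = 10.4096.
P₀ = 10.4096 / (0.131 − 0.0276) = 10.4096 / 0.1034 = 100.6730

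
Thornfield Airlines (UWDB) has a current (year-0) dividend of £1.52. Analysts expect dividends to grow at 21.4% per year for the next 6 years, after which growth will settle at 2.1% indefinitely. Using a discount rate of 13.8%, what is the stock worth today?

Two-stage DDM. Project D₁…D_6 at 0.214, terminal growth 0.021, discount at r = 0.138.
D_1 = 1.8453
D_2 = 2.2402
D_3 = 2.7196
D_4 = 3.3016
D_5 = 4.0081
D_6 = 4.8658
Terminal value at t=6: TV = D_7/(r−g) = 4.9680/(0.138−0.021) = 42.4615
P₀ = 1.8453/(1+0.138)^1 + 2.2402/(1+0.138)^2 + 2.7196/(1+0.138)^3 + 3.3016/(1+0.138)^4 + 4.0081/(1+0.138)^5 + 4.8658/(1+0.138)^6 + 42.4615/(1+0.138)^6 = 31.0553

£31.06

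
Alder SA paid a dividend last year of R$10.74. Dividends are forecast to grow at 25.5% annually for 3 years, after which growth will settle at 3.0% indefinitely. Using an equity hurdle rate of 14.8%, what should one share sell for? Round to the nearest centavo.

R$161.09

Two-stage DDM. Project D₁…D_3 at 0.255, terminal growth 0.03, discount at r = 0.148.
D_1 = 13.4787
D_2 = 16.9158
D_3 = 21.2293
Terminal value at t=3: TV = D_4/(r−g) = 21.8662/(0.148−0.03) = 185.3065
P₀ = 13.4787/(1+0.148)^1 + 16.9158/(1+0.148)^2 + 21.2293/(1+0.148)^3 + 185.3065/(1+0.148)^3 = 161.0880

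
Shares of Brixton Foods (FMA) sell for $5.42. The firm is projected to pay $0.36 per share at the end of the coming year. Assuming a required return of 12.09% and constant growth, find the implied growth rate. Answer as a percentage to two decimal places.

From P₀ = D₁/(r − g), the implied growth is g = r − D₁/P₀.
g = 0.1209 − 0.36/5.42 = 0.1209 − 0.06642 = 0.05448

5.45%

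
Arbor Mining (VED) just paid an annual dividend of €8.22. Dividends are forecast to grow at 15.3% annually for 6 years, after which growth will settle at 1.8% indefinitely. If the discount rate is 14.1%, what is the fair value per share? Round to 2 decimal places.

Two-stage DDM. Project D₁…D_6 at 0.153, terminal growth 0.018, discount at r = 0.141.
D_1 = 9.4777
D_2 = 10.9277
D_3 = 12.5997
D_4 = 14.5274
D_5 = 16.7501
D_6 = 19.3129
Terminal value at t=6: TV = D_7/(r−g) = 19.6605/(0.141−0.018) = 159.8418
P₀ = 9.4777/(1+0.141)^1 + 10.9277/(1+0.141)^2 + 12.5997/(1+0.141)^3 + 14.5274/(1+0.141)^4 + 16.7501/(1+0.141)^5 + 19.3129/(1+0.141)^6 + 159.8418/(1+0.141)^6 = 123.6073

€123.61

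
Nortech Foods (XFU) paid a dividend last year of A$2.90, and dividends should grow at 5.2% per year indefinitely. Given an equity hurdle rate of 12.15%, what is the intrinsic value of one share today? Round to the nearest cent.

Gordon growth model: P₀ = D₁/(r − g). D₁ = 2.90 × (1 + 0.052) = 3.0508.
P₀ = 3.0508 / (0.1215 − 0.052) = 3.0508 / 0.0695 = 43.8964

A$43.90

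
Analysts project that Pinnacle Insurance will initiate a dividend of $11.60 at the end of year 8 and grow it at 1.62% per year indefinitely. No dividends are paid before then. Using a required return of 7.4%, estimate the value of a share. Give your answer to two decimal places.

Deferred-dividend DDM. At t=7 the remaining stream is a growing perpetuity with first payment D_8 = 11.60.
V_7 = D_8/(r−g) = 11.60/(0.074−0.0162) = 200.6920
P₀ = V_7/(1+r)^7 = 200.6920/(1+0.074)^7 = 121.7588

$121.76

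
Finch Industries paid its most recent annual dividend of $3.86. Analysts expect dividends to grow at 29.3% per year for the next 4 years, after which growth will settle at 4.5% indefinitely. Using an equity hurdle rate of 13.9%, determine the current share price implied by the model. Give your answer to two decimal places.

$92.68

Two-stage DDM. Project D₁…D_4 at 0.293, terminal growth 0.045, discount at r = 0.139.
D_1 = 4.9910
D_2 = 6.4533
D_3 = 8.3442
D_4 = 10.7890
Terminal value at t=4: TV = D_5/(r−g) = 11.2745/(0.139−0.045) = 119.9416
P₀ = 4.9910/(1+0.139)^1 + 6.4533/(1+0.139)^2 + 8.3442/(1+0.139)^3 + 10.7890/(1+0.139)^4 + 119.9416/(1+0.139)^4 = 92.6784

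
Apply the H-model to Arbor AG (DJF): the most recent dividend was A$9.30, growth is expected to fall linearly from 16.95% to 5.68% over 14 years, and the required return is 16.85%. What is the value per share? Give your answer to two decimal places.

H-model: P₀ = D₀[(1+g_L) + H(g_S−g_L)]/(r−g_L), with H = 14/2 = 7.
P₀ = 9.30 × [(1+0.0568) + 7×(0.1695−0.0568)] / (0.1685−0.0568)
   = 9.30 × 1.8457 / 0.1117 = 153.6706

A$153.67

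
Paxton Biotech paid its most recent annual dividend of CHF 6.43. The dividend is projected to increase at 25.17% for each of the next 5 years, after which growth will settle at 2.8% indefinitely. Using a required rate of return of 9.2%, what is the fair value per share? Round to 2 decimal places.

Two-stage DDM. Project D₁…D_5 at 0.2517, terminal growth 0.028, discount at r = 0.092.
D_1 = 8.0484
D_2 = 10.0742
D_3 = 12.6099
D_4 = 15.7838
D_5 = 19.7566
Terminal value at t=5: TV = D_6/(r−g) = 20.3098/(0.092−0.028) = 317.3404
P₀ = 8.0484/(1+0.092)^1 + 10.0742/(1+0.092)^2 + 12.6099/(1+0.092)^3 + 15.7838/(1+0.092)^4 + 19.7566/(1+0.092)^5 + 317.3404/(1+0.092)^5 = 253.6933

CHF 253.69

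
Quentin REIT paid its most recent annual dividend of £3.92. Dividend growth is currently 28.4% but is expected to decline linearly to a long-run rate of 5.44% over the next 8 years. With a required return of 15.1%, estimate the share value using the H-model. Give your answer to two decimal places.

£80.06

H-model: P₀ = D₀[(1+g_L) + H(g_S−g_L)]/(r−g_L), with H = 8/2 = 4.
P₀ = 3.92 × [(1+0.0544) + 4×(0.284−0.0544)] / (0.151−0.0544)
   = 3.92 × 1.9728 / 0.0966 = 80.0557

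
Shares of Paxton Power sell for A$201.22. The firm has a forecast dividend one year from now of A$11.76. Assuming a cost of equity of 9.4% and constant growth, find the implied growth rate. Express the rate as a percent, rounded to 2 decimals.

3.56%

From P₀ = D₁/(r − g), the implied growth is g = r − D₁/P₀.
g = 0.094 − 11.76/201.22 = 0.094 − 0.05844 = 0.03556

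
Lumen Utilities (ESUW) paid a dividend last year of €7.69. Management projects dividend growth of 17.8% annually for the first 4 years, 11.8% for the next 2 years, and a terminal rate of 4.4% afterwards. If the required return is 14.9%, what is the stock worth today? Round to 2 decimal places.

Three-stage DDM. Project D₁…D_6; terminal Gordon value at t=6 with g = 0.044; discount at r = 0.149.
D_1 = 9.0588
D_2 = 10.6713
D_3 = 12.5708
D_4 = 14.8084
D_5 = 16.5558
D_6 = 18.5093
TV_6 = 19.3238/(0.149−0.044) = 184.0358
P₀ = Σ Dₜ/(1+r)ᵗ + TV_6/(1+r)^6 = 129.0417

€129.04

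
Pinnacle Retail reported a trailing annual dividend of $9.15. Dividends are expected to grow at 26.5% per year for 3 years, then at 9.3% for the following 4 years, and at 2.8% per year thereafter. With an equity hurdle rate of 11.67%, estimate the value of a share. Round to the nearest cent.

$227.33

Three-stage DDM. Project D₁…D_7; terminal Gordon value at t=7 with g = 0.028; discount at r = 0.1167.
D_1 = 11.5748
D_2 = 14.6421
D_3 = 18.5222
D_4 = 20.2448
D_5 = 22.1275
D_6 = 24.1854
D_7 = 26.4346
TV_7 = 27.1748/(0.1167−0.028) = 306.3676
P₀ = Σ Dₜ/(1+r)ᵗ + TV_7/(1+r)^7 = 227.3254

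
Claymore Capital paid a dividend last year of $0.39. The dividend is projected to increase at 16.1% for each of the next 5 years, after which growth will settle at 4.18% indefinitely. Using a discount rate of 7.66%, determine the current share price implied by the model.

Two-stage DDM. Project D₁…D_5 at 0.161, terminal growth 0.0418, discount at r = 0.0766.
D_1 = 0.4528
D_2 = 0.5257
D_3 = 0.6103
D_4 = 0.7086
D_5 = 0.8227
Terminal value at t=5: TV = D_6/(r−g) = 0.8571/(0.0766−0.0418) = 24.6281
P₀ = 0.4528/(1+0.0766)^1 + 0.5257/(1+0.0766)^2 + 0.6103/(1+0.0766)^3 + 0.7086/(1+0.0766)^4 + 0.8227/(1+0.0766)^5 + 24.6281/(1+0.0766)^5 = 19.4873

$19.49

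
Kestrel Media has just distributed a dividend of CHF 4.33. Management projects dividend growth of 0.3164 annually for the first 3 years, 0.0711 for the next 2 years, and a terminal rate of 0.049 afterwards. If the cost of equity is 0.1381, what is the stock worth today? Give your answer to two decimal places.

CHF 99.62

Three-stage DDM. Project D₁…D_5; terminal Gordon value at t=5 with g = 0.049; discount at r = 0.1381.
D_1 = 5.7000
D_2 = 7.5035
D_3 = 9.8776
D_4 = 10.5799
D_5 = 11.3321
TV_5 = 11.8874/(0.1381−0.049) = 133.4164
P₀ = Σ Dₜ/(1+r)ᵗ + TV_5/(1+r)^5 = 99.6155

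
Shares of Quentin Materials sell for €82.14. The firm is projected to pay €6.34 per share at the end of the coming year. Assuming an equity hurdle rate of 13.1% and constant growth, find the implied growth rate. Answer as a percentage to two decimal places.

5.38%

From P₀ = D₁/(r − g), the implied growth is g = r − D₁/P₀.
g = 0.131 − 6.34/82.14 = 0.131 − 0.07719 = 0.05381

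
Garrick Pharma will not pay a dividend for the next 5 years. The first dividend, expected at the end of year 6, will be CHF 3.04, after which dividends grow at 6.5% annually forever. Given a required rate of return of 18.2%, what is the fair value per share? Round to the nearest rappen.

Deferred-dividend DDM. At t=5 the remaining stream is a growing perpetuity with first payment D_6 = 3.04.
V_5 = D_6/(r−g) = 3.04/(0.182−0.065) = 25.9829
P₀ = V_5/(1+r)^5 = 25.9829/(1+0.182)^5 = 11.2616

CHF 11.26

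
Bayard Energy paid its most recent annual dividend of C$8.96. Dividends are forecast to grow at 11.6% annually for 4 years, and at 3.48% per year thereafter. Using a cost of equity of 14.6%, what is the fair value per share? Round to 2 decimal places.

C$108.54

Two-stage DDM. Project D₁…D_4 at 0.116, terminal growth 0.0348, discount at r = 0.146.
D_1 = 9.9994
D_2 = 11.1593
D_3 = 12.4538
D_4 = 13.8984
Terminal value at t=4: TV = D_5/(r−g) = 14.3821/(0.146−0.0348) = 129.3351
P₀ = 9.9994/(1+0.146)^1 + 11.1593/(1+0.146)^2 + 12.4538/(1+0.146)^3 + 13.8984/(1+0.146)^4 + 129.3351/(1+0.146)^4 = 108.5407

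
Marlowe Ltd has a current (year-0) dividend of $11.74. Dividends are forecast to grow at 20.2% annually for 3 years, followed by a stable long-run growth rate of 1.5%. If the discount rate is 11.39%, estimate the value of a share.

Two-stage DDM. Project D₁…D_3 at 0.202, terminal growth 0.015, discount at r = 0.1139.
D_1 = 14.1115
D_2 = 16.9620
D_3 = 20.3883
Terminal value at t=3: TV = D_4/(r−g) = 20.6941/(0.1139−0.015) = 209.2432
P₀ = 14.1115/(1+0.1139)^1 + 16.9620/(1+0.1139)^2 + 20.3883/(1+0.1139)^3 + 209.2432/(1+0.1139)^3 = 192.4862

$192.49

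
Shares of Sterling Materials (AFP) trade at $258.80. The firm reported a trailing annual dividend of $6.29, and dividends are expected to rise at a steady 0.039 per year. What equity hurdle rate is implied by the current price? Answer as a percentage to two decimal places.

6.43%

Rearranging the constant-growth DDM: r = D₁/P₀ + g.
D₁ = 6.29 × (1 + 0.039) = 6.5353.
r = 6.5353 / 258.80 + 0.039 = 0.02525 + 0.039 = 0.06425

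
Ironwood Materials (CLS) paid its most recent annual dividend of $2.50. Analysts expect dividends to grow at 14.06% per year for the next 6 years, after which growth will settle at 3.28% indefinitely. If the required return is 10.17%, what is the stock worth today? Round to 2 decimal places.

Two-stage DDM. Project D₁…D_6 at 0.1406, terminal growth 0.0328, discount at r = 0.1017.
D_1 = 2.8515
D_2 = 3.2524
D_3 = 3.7097
D_4 = 4.2313
D_5 = 4.8262
D_6 = 5.5048
Terminal value at t=6: TV = D_7/(r−g) = 5.6853/(0.1017−0.0328) = 82.5158
P₀ = 2.8515/(1+0.1017)^1 + 3.2524/(1+0.1017)^2 + 3.7097/(1+0.1017)^3 + 4.2313/(1+0.1017)^4 + 4.8262/(1+0.1017)^5 + 5.5048/(1+0.1017)^6 + 82.5158/(1+0.1017)^6 = 63.1152

$63.12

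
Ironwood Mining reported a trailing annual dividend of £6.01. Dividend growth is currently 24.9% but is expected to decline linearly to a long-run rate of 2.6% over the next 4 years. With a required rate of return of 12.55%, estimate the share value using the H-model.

H-model: P₀ = D₀[(1+g_L) + H(g_S−g_L)]/(r−g_L), with H = 4/2 = 2.
P₀ = 6.01 × [(1+0.026) + 2×(0.249−0.026)] / (0.1255−0.026)
   = 6.01 × 1.4720 / 0.0995 = 88.9118

£88.91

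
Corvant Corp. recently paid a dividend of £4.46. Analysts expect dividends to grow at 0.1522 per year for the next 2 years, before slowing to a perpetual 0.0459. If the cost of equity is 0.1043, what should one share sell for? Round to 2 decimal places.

Two-stage DDM. Project D₁…D_2 at 0.1522, terminal growth 0.0459, discount at r = 0.1043.
D_1 = 5.1388
D_2 = 5.9209
Terminal value at t=2: TV = D_3/(r−g) = 6.1927/(0.1043−0.0459) = 106.0396
P₀ = 5.1388/(1+0.1043)^1 + 5.9209/(1+0.1043)^2 + 106.0396/(1+0.1043)^2 = 96.4636

£96.46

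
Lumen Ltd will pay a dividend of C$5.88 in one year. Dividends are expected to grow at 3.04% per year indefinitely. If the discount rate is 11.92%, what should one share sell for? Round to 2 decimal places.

Gordon growth model: P₀ = D₁/(r − g), with D₁ = 5.88 given directly.
P₀ = 5.8800 / (0.1192 − 0.0304) = 5.8800 / 0.0888 = 66.2162

C$66.22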